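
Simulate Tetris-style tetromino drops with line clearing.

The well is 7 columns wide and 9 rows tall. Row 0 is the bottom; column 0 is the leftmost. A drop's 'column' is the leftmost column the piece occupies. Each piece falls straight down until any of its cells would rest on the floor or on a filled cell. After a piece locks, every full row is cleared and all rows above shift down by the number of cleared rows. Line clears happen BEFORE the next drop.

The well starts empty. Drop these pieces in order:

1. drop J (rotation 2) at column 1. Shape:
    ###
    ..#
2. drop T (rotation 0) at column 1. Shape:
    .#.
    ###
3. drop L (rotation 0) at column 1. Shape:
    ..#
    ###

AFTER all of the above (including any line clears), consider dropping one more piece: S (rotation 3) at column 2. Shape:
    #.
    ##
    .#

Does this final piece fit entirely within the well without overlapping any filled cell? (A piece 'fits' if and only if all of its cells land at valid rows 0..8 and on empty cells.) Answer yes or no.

Answer: yes

Derivation:
Drop 1: J rot2 at col 1 lands with bottom-row=0; cleared 0 line(s) (total 0); column heights now [0 2 2 2 0 0 0], max=2
Drop 2: T rot0 at col 1 lands with bottom-row=2; cleared 0 line(s) (total 0); column heights now [0 3 4 3 0 0 0], max=4
Drop 3: L rot0 at col 1 lands with bottom-row=4; cleared 0 line(s) (total 0); column heights now [0 5 5 6 0 0 0], max=6
Test piece S rot3 at col 2 (width 2): heights before test = [0 5 5 6 0 0 0]; fits = True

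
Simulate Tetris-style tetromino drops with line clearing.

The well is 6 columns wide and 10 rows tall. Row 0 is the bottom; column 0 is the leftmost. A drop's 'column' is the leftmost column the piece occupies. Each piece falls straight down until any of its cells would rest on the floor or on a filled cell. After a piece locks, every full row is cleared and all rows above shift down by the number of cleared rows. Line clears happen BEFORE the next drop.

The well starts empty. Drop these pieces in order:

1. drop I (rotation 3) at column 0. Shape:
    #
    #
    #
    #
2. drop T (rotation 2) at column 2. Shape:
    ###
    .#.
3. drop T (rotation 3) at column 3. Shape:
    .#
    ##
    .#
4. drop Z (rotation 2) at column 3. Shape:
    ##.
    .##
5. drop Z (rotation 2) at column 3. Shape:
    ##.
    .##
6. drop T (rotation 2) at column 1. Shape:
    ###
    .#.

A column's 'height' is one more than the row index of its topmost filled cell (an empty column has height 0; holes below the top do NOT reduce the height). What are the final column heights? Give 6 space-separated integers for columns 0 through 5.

Answer: 4 10 10 10 9 8

Derivation:
Drop 1: I rot3 at col 0 lands with bottom-row=0; cleared 0 line(s) (total 0); column heights now [4 0 0 0 0 0], max=4
Drop 2: T rot2 at col 2 lands with bottom-row=0; cleared 0 line(s) (total 0); column heights now [4 0 2 2 2 0], max=4
Drop 3: T rot3 at col 3 lands with bottom-row=2; cleared 0 line(s) (total 0); column heights now [4 0 2 4 5 0], max=5
Drop 4: Z rot2 at col 3 lands with bottom-row=5; cleared 0 line(s) (total 0); column heights now [4 0 2 7 7 6], max=7
Drop 5: Z rot2 at col 3 lands with bottom-row=7; cleared 0 line(s) (total 0); column heights now [4 0 2 9 9 8], max=9
Drop 6: T rot2 at col 1 lands with bottom-row=8; cleared 0 line(s) (total 0); column heights now [4 10 10 10 9 8], max=10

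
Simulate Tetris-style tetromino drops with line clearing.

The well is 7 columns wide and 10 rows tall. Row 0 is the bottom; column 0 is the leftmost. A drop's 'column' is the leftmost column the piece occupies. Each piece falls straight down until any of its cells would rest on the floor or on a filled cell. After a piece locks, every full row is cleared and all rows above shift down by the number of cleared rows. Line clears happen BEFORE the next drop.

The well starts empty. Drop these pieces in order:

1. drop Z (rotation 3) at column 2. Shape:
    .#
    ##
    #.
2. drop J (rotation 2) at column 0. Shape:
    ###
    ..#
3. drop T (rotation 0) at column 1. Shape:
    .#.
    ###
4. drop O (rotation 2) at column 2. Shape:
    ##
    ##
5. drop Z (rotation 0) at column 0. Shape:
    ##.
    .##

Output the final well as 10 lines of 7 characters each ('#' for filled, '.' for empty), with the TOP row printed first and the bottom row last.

Drop 1: Z rot3 at col 2 lands with bottom-row=0; cleared 0 line(s) (total 0); column heights now [0 0 2 3 0 0 0], max=3
Drop 2: J rot2 at col 0 lands with bottom-row=2; cleared 0 line(s) (total 0); column heights now [4 4 4 3 0 0 0], max=4
Drop 3: T rot0 at col 1 lands with bottom-row=4; cleared 0 line(s) (total 0); column heights now [4 5 6 5 0 0 0], max=6
Drop 4: O rot2 at col 2 lands with bottom-row=6; cleared 0 line(s) (total 0); column heights now [4 5 8 8 0 0 0], max=8
Drop 5: Z rot0 at col 0 lands with bottom-row=8; cleared 0 line(s) (total 0); column heights now [10 10 9 8 0 0 0], max=10

Answer: ##.....
.##....
..##...
..##...
..#....
.###...
###....
..##...
..##...
..#....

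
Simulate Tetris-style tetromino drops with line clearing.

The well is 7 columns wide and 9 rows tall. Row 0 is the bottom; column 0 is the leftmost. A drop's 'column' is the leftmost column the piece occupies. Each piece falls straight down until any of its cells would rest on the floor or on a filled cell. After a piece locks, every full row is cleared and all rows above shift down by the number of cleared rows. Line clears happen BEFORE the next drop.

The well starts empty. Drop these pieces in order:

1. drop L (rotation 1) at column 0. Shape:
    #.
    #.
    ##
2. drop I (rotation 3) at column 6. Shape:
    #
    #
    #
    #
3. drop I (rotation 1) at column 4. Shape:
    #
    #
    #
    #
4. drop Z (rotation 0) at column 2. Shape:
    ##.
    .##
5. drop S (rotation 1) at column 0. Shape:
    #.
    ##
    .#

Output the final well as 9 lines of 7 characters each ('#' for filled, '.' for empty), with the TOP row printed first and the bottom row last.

Drop 1: L rot1 at col 0 lands with bottom-row=0; cleared 0 line(s) (total 0); column heights now [3 1 0 0 0 0 0], max=3
Drop 2: I rot3 at col 6 lands with bottom-row=0; cleared 0 line(s) (total 0); column heights now [3 1 0 0 0 0 4], max=4
Drop 3: I rot1 at col 4 lands with bottom-row=0; cleared 0 line(s) (total 0); column heights now [3 1 0 0 4 0 4], max=4
Drop 4: Z rot0 at col 2 lands with bottom-row=4; cleared 0 line(s) (total 0); column heights now [3 1 6 6 5 0 4], max=6
Drop 5: S rot1 at col 0 lands with bottom-row=2; cleared 0 line(s) (total 0); column heights now [5 4 6 6 5 0 4], max=6

Answer: .......
.......
.......
..##...
#..##..
##..#.#
##..#.#
#...#.#
##..#.#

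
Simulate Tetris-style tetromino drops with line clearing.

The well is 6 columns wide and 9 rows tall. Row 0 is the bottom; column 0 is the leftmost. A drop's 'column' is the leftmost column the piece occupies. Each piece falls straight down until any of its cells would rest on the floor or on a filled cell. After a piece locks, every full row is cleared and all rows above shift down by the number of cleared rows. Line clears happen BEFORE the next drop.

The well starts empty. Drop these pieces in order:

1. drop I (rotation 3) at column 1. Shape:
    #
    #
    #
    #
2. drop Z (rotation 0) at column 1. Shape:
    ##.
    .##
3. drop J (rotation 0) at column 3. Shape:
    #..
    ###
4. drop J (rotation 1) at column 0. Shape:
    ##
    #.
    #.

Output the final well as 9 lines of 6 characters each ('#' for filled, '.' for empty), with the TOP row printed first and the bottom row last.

Drop 1: I rot3 at col 1 lands with bottom-row=0; cleared 0 line(s) (total 0); column heights now [0 4 0 0 0 0], max=4
Drop 2: Z rot0 at col 1 lands with bottom-row=3; cleared 0 line(s) (total 0); column heights now [0 5 5 4 0 0], max=5
Drop 3: J rot0 at col 3 lands with bottom-row=4; cleared 0 line(s) (total 0); column heights now [0 5 5 6 5 5], max=6
Drop 4: J rot1 at col 0 lands with bottom-row=3; cleared 1 line(s) (total 1); column heights now [5 5 4 5 0 0], max=5

Answer: ......
......
......
......
##.#..
####..
.#....
.#....
.#....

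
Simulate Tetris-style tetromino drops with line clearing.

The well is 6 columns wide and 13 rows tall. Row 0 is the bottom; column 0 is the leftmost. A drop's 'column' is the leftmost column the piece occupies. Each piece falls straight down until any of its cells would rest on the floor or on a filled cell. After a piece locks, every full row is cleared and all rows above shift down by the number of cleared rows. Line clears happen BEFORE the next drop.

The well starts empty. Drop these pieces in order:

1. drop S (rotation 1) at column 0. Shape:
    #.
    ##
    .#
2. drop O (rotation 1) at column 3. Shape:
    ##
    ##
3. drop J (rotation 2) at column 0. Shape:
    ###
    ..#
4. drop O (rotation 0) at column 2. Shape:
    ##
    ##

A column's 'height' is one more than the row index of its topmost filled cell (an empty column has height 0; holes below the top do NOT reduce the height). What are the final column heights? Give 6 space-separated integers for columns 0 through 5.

Drop 1: S rot1 at col 0 lands with bottom-row=0; cleared 0 line(s) (total 0); column heights now [3 2 0 0 0 0], max=3
Drop 2: O rot1 at col 3 lands with bottom-row=0; cleared 0 line(s) (total 0); column heights now [3 2 0 2 2 0], max=3
Drop 3: J rot2 at col 0 lands with bottom-row=2; cleared 0 line(s) (total 0); column heights now [4 4 4 2 2 0], max=4
Drop 4: O rot0 at col 2 lands with bottom-row=4; cleared 0 line(s) (total 0); column heights now [4 4 6 6 2 0], max=6

Answer: 4 4 6 6 2 0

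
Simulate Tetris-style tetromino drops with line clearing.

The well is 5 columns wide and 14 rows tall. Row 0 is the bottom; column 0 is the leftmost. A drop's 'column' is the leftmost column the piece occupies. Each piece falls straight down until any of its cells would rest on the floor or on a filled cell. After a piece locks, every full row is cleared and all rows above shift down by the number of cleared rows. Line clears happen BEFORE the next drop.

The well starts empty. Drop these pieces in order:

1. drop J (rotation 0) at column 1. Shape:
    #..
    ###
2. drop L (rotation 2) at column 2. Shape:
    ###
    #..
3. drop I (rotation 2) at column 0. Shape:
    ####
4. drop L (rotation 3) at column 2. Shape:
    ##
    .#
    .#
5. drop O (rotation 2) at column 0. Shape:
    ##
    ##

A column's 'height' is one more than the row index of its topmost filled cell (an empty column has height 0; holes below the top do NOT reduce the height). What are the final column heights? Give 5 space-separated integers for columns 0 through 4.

Drop 1: J rot0 at col 1 lands with bottom-row=0; cleared 0 line(s) (total 0); column heights now [0 2 1 1 0], max=2
Drop 2: L rot2 at col 2 lands with bottom-row=1; cleared 0 line(s) (total 0); column heights now [0 2 3 3 3], max=3
Drop 3: I rot2 at col 0 lands with bottom-row=3; cleared 0 line(s) (total 0); column heights now [4 4 4 4 3], max=4
Drop 4: L rot3 at col 2 lands with bottom-row=4; cleared 0 line(s) (total 0); column heights now [4 4 7 7 3], max=7
Drop 5: O rot2 at col 0 lands with bottom-row=4; cleared 0 line(s) (total 0); column heights now [6 6 7 7 3], max=7

Answer: 6 6 7 7 3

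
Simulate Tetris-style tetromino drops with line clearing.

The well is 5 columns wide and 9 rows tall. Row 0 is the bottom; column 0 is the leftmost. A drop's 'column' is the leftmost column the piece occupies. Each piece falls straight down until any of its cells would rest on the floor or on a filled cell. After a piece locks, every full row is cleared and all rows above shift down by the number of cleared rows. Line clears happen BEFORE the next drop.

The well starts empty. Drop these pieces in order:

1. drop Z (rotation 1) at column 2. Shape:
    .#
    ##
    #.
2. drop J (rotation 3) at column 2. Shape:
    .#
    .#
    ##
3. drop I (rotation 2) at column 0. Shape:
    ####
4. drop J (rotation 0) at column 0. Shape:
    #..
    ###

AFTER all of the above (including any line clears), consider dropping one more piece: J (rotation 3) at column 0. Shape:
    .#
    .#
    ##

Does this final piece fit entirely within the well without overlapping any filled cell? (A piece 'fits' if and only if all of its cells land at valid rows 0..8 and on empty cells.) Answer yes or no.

Drop 1: Z rot1 at col 2 lands with bottom-row=0; cleared 0 line(s) (total 0); column heights now [0 0 2 3 0], max=3
Drop 2: J rot3 at col 2 lands with bottom-row=3; cleared 0 line(s) (total 0); column heights now [0 0 4 6 0], max=6
Drop 3: I rot2 at col 0 lands with bottom-row=6; cleared 0 line(s) (total 0); column heights now [7 7 7 7 0], max=7
Drop 4: J rot0 at col 0 lands with bottom-row=7; cleared 0 line(s) (total 0); column heights now [9 8 8 7 0], max=9
Test piece J rot3 at col 0 (width 2): heights before test = [9 8 8 7 0]; fits = False

Answer: no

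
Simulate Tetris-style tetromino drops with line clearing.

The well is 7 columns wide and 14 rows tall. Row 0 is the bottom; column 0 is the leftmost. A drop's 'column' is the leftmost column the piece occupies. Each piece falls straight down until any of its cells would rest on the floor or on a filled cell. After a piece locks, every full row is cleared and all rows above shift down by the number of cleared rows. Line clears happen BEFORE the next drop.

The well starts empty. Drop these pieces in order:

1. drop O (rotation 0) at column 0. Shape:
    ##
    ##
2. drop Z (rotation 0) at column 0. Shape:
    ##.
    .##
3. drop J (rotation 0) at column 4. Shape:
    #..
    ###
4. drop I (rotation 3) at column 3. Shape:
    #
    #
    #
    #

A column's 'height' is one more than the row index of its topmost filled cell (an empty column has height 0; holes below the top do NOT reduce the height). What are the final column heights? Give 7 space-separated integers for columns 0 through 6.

Answer: 4 4 3 4 2 1 1

Derivation:
Drop 1: O rot0 at col 0 lands with bottom-row=0; cleared 0 line(s) (total 0); column heights now [2 2 0 0 0 0 0], max=2
Drop 2: Z rot0 at col 0 lands with bottom-row=2; cleared 0 line(s) (total 0); column heights now [4 4 3 0 0 0 0], max=4
Drop 3: J rot0 at col 4 lands with bottom-row=0; cleared 0 line(s) (total 0); column heights now [4 4 3 0 2 1 1], max=4
Drop 4: I rot3 at col 3 lands with bottom-row=0; cleared 0 line(s) (total 0); column heights now [4 4 3 4 2 1 1], max=4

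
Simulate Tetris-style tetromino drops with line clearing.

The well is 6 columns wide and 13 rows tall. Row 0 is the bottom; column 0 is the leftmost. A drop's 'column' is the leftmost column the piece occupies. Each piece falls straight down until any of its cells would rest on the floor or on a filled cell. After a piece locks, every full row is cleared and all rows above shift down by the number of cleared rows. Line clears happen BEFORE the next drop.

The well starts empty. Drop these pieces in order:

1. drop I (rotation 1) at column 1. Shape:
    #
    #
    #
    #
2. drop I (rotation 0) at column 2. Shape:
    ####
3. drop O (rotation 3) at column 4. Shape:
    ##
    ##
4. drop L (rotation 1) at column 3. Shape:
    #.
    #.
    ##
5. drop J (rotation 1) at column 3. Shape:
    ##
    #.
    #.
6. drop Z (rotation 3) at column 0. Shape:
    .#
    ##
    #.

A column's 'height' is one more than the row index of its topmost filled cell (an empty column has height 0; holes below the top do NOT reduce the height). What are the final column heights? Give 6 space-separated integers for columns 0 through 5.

Drop 1: I rot1 at col 1 lands with bottom-row=0; cleared 0 line(s) (total 0); column heights now [0 4 0 0 0 0], max=4
Drop 2: I rot0 at col 2 lands with bottom-row=0; cleared 0 line(s) (total 0); column heights now [0 4 1 1 1 1], max=4
Drop 3: O rot3 at col 4 lands with bottom-row=1; cleared 0 line(s) (total 0); column heights now [0 4 1 1 3 3], max=4
Drop 4: L rot1 at col 3 lands with bottom-row=3; cleared 0 line(s) (total 0); column heights now [0 4 1 6 4 3], max=6
Drop 5: J rot1 at col 3 lands with bottom-row=6; cleared 0 line(s) (total 0); column heights now [0 4 1 9 9 3], max=9
Drop 6: Z rot3 at col 0 lands with bottom-row=3; cleared 0 line(s) (total 0); column heights now [5 6 1 9 9 3], max=9

Answer: 5 6 1 9 9 3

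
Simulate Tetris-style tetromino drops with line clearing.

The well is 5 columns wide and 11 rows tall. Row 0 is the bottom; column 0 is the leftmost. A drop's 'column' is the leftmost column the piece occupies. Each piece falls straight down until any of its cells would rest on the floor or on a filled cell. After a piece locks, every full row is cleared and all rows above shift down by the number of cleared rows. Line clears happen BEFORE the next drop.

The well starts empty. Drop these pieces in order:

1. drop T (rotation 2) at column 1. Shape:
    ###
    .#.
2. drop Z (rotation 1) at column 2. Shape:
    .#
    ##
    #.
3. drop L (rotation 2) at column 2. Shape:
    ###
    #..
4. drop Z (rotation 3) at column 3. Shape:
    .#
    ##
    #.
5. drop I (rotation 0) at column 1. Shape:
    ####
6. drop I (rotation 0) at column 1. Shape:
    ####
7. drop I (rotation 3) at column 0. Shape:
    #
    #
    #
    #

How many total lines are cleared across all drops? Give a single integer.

Drop 1: T rot2 at col 1 lands with bottom-row=0; cleared 0 line(s) (total 0); column heights now [0 2 2 2 0], max=2
Drop 2: Z rot1 at col 2 lands with bottom-row=2; cleared 0 line(s) (total 0); column heights now [0 2 4 5 0], max=5
Drop 3: L rot2 at col 2 lands with bottom-row=4; cleared 0 line(s) (total 0); column heights now [0 2 6 6 6], max=6
Drop 4: Z rot3 at col 3 lands with bottom-row=6; cleared 0 line(s) (total 0); column heights now [0 2 6 8 9], max=9
Drop 5: I rot0 at col 1 lands with bottom-row=9; cleared 0 line(s) (total 0); column heights now [0 10 10 10 10], max=10
Drop 6: I rot0 at col 1 lands with bottom-row=10; cleared 0 line(s) (total 0); column heights now [0 11 11 11 11], max=11
Drop 7: I rot3 at col 0 lands with bottom-row=0; cleared 0 line(s) (total 0); column heights now [4 11 11 11 11], max=11

Answer: 0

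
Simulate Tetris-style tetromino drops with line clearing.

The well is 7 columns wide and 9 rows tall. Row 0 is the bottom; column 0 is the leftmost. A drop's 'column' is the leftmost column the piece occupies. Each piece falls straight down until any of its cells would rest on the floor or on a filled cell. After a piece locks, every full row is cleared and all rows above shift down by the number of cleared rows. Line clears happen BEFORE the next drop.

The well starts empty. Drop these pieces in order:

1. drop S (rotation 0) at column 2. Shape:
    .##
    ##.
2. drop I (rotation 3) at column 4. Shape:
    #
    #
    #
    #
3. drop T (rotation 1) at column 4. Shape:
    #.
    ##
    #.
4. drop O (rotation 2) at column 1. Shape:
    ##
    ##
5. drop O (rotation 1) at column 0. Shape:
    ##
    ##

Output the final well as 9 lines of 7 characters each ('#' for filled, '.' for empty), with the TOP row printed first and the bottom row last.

Answer: ....#..
....##.
....#..
....#..
##..#..
##..#..
.##.#..
.####..
..##...

Derivation:
Drop 1: S rot0 at col 2 lands with bottom-row=0; cleared 0 line(s) (total 0); column heights now [0 0 1 2 2 0 0], max=2
Drop 2: I rot3 at col 4 lands with bottom-row=2; cleared 0 line(s) (total 0); column heights now [0 0 1 2 6 0 0], max=6
Drop 3: T rot1 at col 4 lands with bottom-row=6; cleared 0 line(s) (total 0); column heights now [0 0 1 2 9 8 0], max=9
Drop 4: O rot2 at col 1 lands with bottom-row=1; cleared 0 line(s) (total 0); column heights now [0 3 3 2 9 8 0], max=9
Drop 5: O rot1 at col 0 lands with bottom-row=3; cleared 0 line(s) (total 0); column heights now [5 5 3 2 9 8 0], max=9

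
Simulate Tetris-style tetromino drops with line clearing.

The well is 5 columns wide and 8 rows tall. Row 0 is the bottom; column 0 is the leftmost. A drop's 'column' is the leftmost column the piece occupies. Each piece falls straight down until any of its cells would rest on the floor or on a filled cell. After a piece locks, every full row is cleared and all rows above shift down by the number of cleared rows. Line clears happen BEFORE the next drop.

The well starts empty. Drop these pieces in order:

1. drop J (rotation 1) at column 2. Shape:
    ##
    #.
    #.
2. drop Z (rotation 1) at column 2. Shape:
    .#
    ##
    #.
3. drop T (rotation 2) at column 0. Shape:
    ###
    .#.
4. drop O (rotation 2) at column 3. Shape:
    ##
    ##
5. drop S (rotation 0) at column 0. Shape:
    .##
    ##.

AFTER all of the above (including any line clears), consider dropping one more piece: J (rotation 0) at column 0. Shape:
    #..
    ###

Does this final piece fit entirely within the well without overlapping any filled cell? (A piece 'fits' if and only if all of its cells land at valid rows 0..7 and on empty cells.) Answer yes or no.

Answer: no

Derivation:
Drop 1: J rot1 at col 2 lands with bottom-row=0; cleared 0 line(s) (total 0); column heights now [0 0 3 3 0], max=3
Drop 2: Z rot1 at col 2 lands with bottom-row=3; cleared 0 line(s) (total 0); column heights now [0 0 5 6 0], max=6
Drop 3: T rot2 at col 0 lands with bottom-row=4; cleared 0 line(s) (total 0); column heights now [6 6 6 6 0], max=6
Drop 4: O rot2 at col 3 lands with bottom-row=6; cleared 0 line(s) (total 0); column heights now [6 6 6 8 8], max=8
Drop 5: S rot0 at col 0 lands with bottom-row=6; cleared 0 line(s) (total 0); column heights now [7 8 8 8 8], max=8
Test piece J rot0 at col 0 (width 3): heights before test = [7 8 8 8 8]; fits = False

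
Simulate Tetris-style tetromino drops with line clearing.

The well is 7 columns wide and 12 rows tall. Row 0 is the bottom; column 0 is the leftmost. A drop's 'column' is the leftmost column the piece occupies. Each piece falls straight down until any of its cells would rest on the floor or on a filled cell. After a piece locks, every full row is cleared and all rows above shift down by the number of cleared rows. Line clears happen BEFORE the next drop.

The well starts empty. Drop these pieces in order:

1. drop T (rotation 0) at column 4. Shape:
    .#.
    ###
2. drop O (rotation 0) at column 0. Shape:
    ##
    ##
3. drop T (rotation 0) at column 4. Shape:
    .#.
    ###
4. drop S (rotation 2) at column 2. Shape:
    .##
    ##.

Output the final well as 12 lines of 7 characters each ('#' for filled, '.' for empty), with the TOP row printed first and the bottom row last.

Answer: .......
.......
.......
.......
.......
.......
.......
.......
...###.
..#####
##...#.
##..###

Derivation:
Drop 1: T rot0 at col 4 lands with bottom-row=0; cleared 0 line(s) (total 0); column heights now [0 0 0 0 1 2 1], max=2
Drop 2: O rot0 at col 0 lands with bottom-row=0; cleared 0 line(s) (total 0); column heights now [2 2 0 0 1 2 1], max=2
Drop 3: T rot0 at col 4 lands with bottom-row=2; cleared 0 line(s) (total 0); column heights now [2 2 0 0 3 4 3], max=4
Drop 4: S rot2 at col 2 lands with bottom-row=2; cleared 0 line(s) (total 0); column heights now [2 2 3 4 4 4 3], max=4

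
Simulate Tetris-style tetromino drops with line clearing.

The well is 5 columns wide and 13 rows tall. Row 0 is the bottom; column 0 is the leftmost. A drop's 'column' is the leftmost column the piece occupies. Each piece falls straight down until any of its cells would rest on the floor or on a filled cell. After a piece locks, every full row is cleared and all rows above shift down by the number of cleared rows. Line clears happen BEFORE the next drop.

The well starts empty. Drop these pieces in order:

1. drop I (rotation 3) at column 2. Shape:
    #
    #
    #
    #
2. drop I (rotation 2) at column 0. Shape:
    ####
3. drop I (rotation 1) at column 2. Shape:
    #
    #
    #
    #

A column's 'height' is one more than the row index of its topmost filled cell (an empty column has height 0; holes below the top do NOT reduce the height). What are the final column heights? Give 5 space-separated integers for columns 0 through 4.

Drop 1: I rot3 at col 2 lands with bottom-row=0; cleared 0 line(s) (total 0); column heights now [0 0 4 0 0], max=4
Drop 2: I rot2 at col 0 lands with bottom-row=4; cleared 0 line(s) (total 0); column heights now [5 5 5 5 0], max=5
Drop 3: I rot1 at col 2 lands with bottom-row=5; cleared 0 line(s) (total 0); column heights now [5 5 9 5 0], max=9

Answer: 5 5 9 5 0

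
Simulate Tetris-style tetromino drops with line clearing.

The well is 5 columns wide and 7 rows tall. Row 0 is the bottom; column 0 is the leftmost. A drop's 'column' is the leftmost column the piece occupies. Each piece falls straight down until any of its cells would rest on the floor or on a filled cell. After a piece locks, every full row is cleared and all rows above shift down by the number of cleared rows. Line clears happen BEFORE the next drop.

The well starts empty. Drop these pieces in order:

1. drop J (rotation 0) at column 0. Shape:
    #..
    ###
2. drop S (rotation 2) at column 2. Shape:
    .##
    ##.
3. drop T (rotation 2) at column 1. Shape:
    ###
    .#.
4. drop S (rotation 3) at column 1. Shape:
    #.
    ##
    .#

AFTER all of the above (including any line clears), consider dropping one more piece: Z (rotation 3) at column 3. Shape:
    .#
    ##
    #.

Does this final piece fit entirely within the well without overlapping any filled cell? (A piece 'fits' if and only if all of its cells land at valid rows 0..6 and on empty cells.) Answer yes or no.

Drop 1: J rot0 at col 0 lands with bottom-row=0; cleared 0 line(s) (total 0); column heights now [2 1 1 0 0], max=2
Drop 2: S rot2 at col 2 lands with bottom-row=1; cleared 0 line(s) (total 0); column heights now [2 1 2 3 3], max=3
Drop 3: T rot2 at col 1 lands with bottom-row=2; cleared 0 line(s) (total 0); column heights now [2 4 4 4 3], max=4
Drop 4: S rot3 at col 1 lands with bottom-row=4; cleared 0 line(s) (total 0); column heights now [2 7 6 4 3], max=7
Test piece Z rot3 at col 3 (width 2): heights before test = [2 7 6 4 3]; fits = True

Answer: yes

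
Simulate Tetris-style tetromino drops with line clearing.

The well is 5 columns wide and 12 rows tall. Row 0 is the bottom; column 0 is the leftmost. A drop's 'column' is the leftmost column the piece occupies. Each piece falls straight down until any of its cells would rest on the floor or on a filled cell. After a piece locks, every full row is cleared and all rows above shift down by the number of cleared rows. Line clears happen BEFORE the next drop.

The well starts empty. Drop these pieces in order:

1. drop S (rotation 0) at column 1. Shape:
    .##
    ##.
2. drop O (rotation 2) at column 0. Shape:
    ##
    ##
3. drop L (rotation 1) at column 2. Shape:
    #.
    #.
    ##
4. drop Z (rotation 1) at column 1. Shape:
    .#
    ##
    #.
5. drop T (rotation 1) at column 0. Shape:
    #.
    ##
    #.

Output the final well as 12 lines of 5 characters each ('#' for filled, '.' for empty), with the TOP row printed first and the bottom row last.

Drop 1: S rot0 at col 1 lands with bottom-row=0; cleared 0 line(s) (total 0); column heights now [0 1 2 2 0], max=2
Drop 2: O rot2 at col 0 lands with bottom-row=1; cleared 0 line(s) (total 0); column heights now [3 3 2 2 0], max=3
Drop 3: L rot1 at col 2 lands with bottom-row=2; cleared 0 line(s) (total 0); column heights now [3 3 5 3 0], max=5
Drop 4: Z rot1 at col 1 lands with bottom-row=4; cleared 0 line(s) (total 0); column heights now [3 6 7 3 0], max=7
Drop 5: T rot1 at col 0 lands with bottom-row=5; cleared 0 line(s) (total 0); column heights now [8 7 7 3 0], max=8

Answer: .....
.....
.....
.....
#....
###..
###..
.##..
..#..
####.
####.
.##..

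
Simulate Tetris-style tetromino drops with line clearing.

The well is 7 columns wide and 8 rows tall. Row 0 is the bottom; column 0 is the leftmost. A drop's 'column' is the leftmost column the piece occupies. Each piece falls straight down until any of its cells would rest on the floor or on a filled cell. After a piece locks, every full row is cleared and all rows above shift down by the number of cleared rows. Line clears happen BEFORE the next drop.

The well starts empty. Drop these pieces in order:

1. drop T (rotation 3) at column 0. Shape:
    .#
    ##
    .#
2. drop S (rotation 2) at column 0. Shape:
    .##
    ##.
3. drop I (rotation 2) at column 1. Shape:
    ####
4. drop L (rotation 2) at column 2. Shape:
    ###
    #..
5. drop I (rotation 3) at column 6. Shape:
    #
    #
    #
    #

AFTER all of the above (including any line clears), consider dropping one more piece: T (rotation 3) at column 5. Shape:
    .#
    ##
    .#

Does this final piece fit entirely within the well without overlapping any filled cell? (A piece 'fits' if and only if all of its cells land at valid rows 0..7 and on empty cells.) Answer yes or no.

Answer: yes

Derivation:
Drop 1: T rot3 at col 0 lands with bottom-row=0; cleared 0 line(s) (total 0); column heights now [2 3 0 0 0 0 0], max=3
Drop 2: S rot2 at col 0 lands with bottom-row=3; cleared 0 line(s) (total 0); column heights now [4 5 5 0 0 0 0], max=5
Drop 3: I rot2 at col 1 lands with bottom-row=5; cleared 0 line(s) (total 0); column heights now [4 6 6 6 6 0 0], max=6
Drop 4: L rot2 at col 2 lands with bottom-row=6; cleared 0 line(s) (total 0); column heights now [4 6 8 8 8 0 0], max=8
Drop 5: I rot3 at col 6 lands with bottom-row=0; cleared 0 line(s) (total 0); column heights now [4 6 8 8 8 0 4], max=8
Test piece T rot3 at col 5 (width 2): heights before test = [4 6 8 8 8 0 4]; fits = True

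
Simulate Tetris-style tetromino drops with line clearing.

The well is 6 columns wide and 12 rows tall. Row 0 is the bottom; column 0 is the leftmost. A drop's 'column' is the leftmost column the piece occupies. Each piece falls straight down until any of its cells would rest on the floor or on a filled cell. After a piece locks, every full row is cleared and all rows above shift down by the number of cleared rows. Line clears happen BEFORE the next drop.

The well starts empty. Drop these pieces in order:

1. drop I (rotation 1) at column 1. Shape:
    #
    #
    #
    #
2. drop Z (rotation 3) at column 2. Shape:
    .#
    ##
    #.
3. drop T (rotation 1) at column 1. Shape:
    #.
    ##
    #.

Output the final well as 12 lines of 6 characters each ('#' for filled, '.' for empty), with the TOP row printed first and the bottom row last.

Drop 1: I rot1 at col 1 lands with bottom-row=0; cleared 0 line(s) (total 0); column heights now [0 4 0 0 0 0], max=4
Drop 2: Z rot3 at col 2 lands with bottom-row=0; cleared 0 line(s) (total 0); column heights now [0 4 2 3 0 0], max=4
Drop 3: T rot1 at col 1 lands with bottom-row=4; cleared 0 line(s) (total 0); column heights now [0 7 6 3 0 0], max=7

Answer: ......
......
......
......
......
.#....
.##...
.#....
.#....
.#.#..
.###..
.##...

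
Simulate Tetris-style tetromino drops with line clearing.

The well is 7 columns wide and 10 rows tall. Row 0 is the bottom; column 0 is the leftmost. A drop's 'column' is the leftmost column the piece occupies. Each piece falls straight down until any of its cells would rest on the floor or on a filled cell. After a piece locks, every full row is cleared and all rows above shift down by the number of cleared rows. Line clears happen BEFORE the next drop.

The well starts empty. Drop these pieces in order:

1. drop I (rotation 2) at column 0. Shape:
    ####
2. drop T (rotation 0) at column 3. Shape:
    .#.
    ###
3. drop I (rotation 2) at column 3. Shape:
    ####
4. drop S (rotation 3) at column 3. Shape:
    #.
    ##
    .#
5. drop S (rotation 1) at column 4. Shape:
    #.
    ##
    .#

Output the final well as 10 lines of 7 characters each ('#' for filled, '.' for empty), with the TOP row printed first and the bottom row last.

Answer: .......
.......
....#..
...###.
...###.
....#..
...####
....#..
...###.
####...

Derivation:
Drop 1: I rot2 at col 0 lands with bottom-row=0; cleared 0 line(s) (total 0); column heights now [1 1 1 1 0 0 0], max=1
Drop 2: T rot0 at col 3 lands with bottom-row=1; cleared 0 line(s) (total 0); column heights now [1 1 1 2 3 2 0], max=3
Drop 3: I rot2 at col 3 lands with bottom-row=3; cleared 0 line(s) (total 0); column heights now [1 1 1 4 4 4 4], max=4
Drop 4: S rot3 at col 3 lands with bottom-row=4; cleared 0 line(s) (total 0); column heights now [1 1 1 7 6 4 4], max=7
Drop 5: S rot1 at col 4 lands with bottom-row=5; cleared 0 line(s) (total 0); column heights now [1 1 1 7 8 7 4], max=8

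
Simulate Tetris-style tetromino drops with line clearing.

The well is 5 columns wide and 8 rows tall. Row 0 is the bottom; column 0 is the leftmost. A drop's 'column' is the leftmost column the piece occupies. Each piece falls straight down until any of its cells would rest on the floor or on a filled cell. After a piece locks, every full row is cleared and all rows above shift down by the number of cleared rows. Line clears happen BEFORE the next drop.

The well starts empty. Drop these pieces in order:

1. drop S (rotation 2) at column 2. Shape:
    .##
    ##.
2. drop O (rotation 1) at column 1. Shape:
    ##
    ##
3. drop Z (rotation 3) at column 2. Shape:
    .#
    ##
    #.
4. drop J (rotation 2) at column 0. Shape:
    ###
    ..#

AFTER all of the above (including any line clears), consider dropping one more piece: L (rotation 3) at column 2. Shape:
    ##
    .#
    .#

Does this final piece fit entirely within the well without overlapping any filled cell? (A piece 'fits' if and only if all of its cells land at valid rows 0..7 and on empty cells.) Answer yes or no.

Answer: no

Derivation:
Drop 1: S rot2 at col 2 lands with bottom-row=0; cleared 0 line(s) (total 0); column heights now [0 0 1 2 2], max=2
Drop 2: O rot1 at col 1 lands with bottom-row=1; cleared 0 line(s) (total 0); column heights now [0 3 3 2 2], max=3
Drop 3: Z rot3 at col 2 lands with bottom-row=3; cleared 0 line(s) (total 0); column heights now [0 3 5 6 2], max=6
Drop 4: J rot2 at col 0 lands with bottom-row=5; cleared 0 line(s) (total 0); column heights now [7 7 7 6 2], max=7
Test piece L rot3 at col 2 (width 2): heights before test = [7 7 7 6 2]; fits = False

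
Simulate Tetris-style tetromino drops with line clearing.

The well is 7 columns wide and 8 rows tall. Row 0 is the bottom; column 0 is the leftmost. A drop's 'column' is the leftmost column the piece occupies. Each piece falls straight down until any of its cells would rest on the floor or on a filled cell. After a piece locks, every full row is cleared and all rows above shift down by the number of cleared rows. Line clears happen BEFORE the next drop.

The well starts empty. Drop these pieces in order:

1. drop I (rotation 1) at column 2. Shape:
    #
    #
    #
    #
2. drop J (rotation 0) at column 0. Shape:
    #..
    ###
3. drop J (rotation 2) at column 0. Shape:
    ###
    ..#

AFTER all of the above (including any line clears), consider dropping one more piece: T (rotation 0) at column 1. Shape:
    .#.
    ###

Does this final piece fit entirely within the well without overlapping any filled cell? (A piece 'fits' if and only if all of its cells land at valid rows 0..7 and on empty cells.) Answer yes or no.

Answer: no

Derivation:
Drop 1: I rot1 at col 2 lands with bottom-row=0; cleared 0 line(s) (total 0); column heights now [0 0 4 0 0 0 0], max=4
Drop 2: J rot0 at col 0 lands with bottom-row=4; cleared 0 line(s) (total 0); column heights now [6 5 5 0 0 0 0], max=6
Drop 3: J rot2 at col 0 lands with bottom-row=5; cleared 0 line(s) (total 0); column heights now [7 7 7 0 0 0 0], max=7
Test piece T rot0 at col 1 (width 3): heights before test = [7 7 7 0 0 0 0]; fits = False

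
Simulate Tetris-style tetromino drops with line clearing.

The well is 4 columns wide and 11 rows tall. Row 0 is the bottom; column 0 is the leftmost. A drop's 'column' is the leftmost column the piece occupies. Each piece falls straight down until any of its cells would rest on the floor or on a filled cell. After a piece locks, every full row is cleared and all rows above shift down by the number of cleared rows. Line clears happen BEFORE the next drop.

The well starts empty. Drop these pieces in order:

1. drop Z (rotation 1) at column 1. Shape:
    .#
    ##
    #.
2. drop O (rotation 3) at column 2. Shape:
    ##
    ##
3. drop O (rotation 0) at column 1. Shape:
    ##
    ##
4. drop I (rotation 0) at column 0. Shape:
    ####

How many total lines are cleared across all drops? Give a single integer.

Answer: 1

Derivation:
Drop 1: Z rot1 at col 1 lands with bottom-row=0; cleared 0 line(s) (total 0); column heights now [0 2 3 0], max=3
Drop 2: O rot3 at col 2 lands with bottom-row=3; cleared 0 line(s) (total 0); column heights now [0 2 5 5], max=5
Drop 3: O rot0 at col 1 lands with bottom-row=5; cleared 0 line(s) (total 0); column heights now [0 7 7 5], max=7
Drop 4: I rot0 at col 0 lands with bottom-row=7; cleared 1 line(s) (total 1); column heights now [0 7 7 5], max=7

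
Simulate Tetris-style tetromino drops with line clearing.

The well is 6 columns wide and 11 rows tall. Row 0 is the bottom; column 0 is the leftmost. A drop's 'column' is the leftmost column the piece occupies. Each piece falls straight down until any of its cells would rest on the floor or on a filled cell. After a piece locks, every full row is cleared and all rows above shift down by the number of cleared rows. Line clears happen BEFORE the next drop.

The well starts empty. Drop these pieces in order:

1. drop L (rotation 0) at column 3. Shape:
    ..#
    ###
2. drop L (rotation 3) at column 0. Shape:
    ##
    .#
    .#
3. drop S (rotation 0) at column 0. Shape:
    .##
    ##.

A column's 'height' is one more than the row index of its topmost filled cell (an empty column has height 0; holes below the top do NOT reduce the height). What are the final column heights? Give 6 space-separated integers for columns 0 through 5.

Answer: 4 5 5 1 1 2

Derivation:
Drop 1: L rot0 at col 3 lands with bottom-row=0; cleared 0 line(s) (total 0); column heights now [0 0 0 1 1 2], max=2
Drop 2: L rot3 at col 0 lands with bottom-row=0; cleared 0 line(s) (total 0); column heights now [3 3 0 1 1 2], max=3
Drop 3: S rot0 at col 0 lands with bottom-row=3; cleared 0 line(s) (total 0); column heights now [4 5 5 1 1 2], max=5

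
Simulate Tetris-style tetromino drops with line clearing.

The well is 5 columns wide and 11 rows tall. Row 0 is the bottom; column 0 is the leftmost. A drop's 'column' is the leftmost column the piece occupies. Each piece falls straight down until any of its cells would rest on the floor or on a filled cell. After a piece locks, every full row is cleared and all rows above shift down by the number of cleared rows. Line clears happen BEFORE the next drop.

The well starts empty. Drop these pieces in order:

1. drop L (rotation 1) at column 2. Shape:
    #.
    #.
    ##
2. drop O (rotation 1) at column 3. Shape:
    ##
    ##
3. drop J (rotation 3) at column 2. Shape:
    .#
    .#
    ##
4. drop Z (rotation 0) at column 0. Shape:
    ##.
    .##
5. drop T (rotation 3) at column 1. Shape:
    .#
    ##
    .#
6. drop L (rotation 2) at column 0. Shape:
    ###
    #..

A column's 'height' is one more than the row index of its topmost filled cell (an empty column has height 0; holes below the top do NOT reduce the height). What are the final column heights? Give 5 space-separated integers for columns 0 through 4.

Answer: 9 9 9 6 3

Derivation:
Drop 1: L rot1 at col 2 lands with bottom-row=0; cleared 0 line(s) (total 0); column heights now [0 0 3 1 0], max=3
Drop 2: O rot1 at col 3 lands with bottom-row=1; cleared 0 line(s) (total 0); column heights now [0 0 3 3 3], max=3
Drop 3: J rot3 at col 2 lands with bottom-row=3; cleared 0 line(s) (total 0); column heights now [0 0 4 6 3], max=6
Drop 4: Z rot0 at col 0 lands with bottom-row=4; cleared 0 line(s) (total 0); column heights now [6 6 5 6 3], max=6
Drop 5: T rot3 at col 1 lands with bottom-row=5; cleared 0 line(s) (total 0); column heights now [6 7 8 6 3], max=8
Drop 6: L rot2 at col 0 lands with bottom-row=7; cleared 0 line(s) (total 0); column heights now [9 9 9 6 3], max=9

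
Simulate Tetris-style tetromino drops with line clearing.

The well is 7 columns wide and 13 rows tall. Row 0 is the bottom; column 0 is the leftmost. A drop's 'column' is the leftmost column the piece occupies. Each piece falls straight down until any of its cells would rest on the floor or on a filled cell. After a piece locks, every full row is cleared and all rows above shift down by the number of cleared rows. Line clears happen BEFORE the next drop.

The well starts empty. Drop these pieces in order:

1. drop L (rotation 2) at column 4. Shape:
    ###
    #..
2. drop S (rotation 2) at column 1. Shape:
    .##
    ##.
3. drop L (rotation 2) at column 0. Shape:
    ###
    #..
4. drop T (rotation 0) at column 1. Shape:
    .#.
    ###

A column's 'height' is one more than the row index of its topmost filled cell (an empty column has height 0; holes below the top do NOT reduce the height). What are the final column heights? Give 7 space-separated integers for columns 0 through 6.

Answer: 3 4 5 4 2 2 2

Derivation:
Drop 1: L rot2 at col 4 lands with bottom-row=0; cleared 0 line(s) (total 0); column heights now [0 0 0 0 2 2 2], max=2
Drop 2: S rot2 at col 1 lands with bottom-row=0; cleared 0 line(s) (total 0); column heights now [0 1 2 2 2 2 2], max=2
Drop 3: L rot2 at col 0 lands with bottom-row=1; cleared 0 line(s) (total 0); column heights now [3 3 3 2 2 2 2], max=3
Drop 4: T rot0 at col 1 lands with bottom-row=3; cleared 0 line(s) (total 0); column heights now [3 4 5 4 2 2 2], max=5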